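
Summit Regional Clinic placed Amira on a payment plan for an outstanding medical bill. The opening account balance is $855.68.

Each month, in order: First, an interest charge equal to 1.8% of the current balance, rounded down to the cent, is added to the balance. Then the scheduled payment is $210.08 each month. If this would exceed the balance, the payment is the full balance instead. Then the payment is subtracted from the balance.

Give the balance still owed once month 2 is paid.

$462.81

Month 1: opening $855.68; interest $15.40 → $871.08; payment $210.08; balance $661.00
Month 2: opening $661.00; interest $11.89 → $672.89; payment $210.08; balance $462.81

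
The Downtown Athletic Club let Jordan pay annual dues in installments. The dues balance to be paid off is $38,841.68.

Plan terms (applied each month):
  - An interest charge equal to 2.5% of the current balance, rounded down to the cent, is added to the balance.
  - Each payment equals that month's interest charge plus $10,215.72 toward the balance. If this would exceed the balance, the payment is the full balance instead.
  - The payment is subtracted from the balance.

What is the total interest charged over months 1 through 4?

$2,351.79

# | Opening | Interest | Payment | End bal
1 | $38,841.68 | $971.04 | $11,186.76 | $28,625.96
2 | $28,625.96 | $715.64 | $10,931.36 | $18,410.24
3 | $18,410.24 | $460.25 | $10,675.97 | $8,194.52
4 | $8,194.52 | $204.86 | $8,399.38 | $0.00
Total interest: $971.04 + $715.64 + $460.25 + $204.86 = $2,351.79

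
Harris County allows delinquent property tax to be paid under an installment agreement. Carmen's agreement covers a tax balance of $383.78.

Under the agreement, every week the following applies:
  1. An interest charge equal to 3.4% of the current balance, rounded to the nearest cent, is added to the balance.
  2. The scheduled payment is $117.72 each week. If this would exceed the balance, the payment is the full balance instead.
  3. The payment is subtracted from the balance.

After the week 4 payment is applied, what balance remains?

Week 1: opening $383.78; interest $13.05 → $396.83; payment $117.72; balance $279.11
Week 2: opening $279.11; interest $9.49 → $288.60; payment $117.72; balance $170.88
Week 3: opening $170.88; interest $5.81 → $176.69; payment $117.72; balance $58.97
Week 4: opening $58.97; interest $2.00 → $60.97; payment $60.97; balance $0.00

$0.00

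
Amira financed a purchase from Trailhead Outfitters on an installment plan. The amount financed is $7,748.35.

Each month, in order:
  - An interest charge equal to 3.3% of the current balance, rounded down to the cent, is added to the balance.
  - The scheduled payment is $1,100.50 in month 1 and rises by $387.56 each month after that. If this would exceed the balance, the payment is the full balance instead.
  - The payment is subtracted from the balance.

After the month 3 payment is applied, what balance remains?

$3,953.89

Month 1: opening $7,748.35; interest $255.69 → $8,004.04; payment $1,100.50; balance $6,903.54
Month 2: opening $6,903.54; interest $227.81 → $7,131.35; payment $1,488.06; balance $5,643.29
Month 3: opening $5,643.29; interest $186.22 → $5,829.51; payment $1,875.62; balance $3,953.89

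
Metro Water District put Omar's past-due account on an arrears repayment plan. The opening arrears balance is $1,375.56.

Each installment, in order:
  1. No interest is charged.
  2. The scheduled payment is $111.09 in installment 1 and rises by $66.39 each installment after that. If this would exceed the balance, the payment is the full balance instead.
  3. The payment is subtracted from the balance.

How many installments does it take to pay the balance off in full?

6

# | Opening | Payment | End bal
1 | $1,375.56 | $111.09 | $1,264.47
2 | $1,264.47 | $177.48 | $1,086.99
3 | $1,086.99 | $243.87 | $843.12
4 | $843.12 | $310.26 | $532.86
5 | $532.86 | $376.65 | $156.21
6 | $156.21 | $156.21 | $0.00
Balance reaches $0.00 in installment 6.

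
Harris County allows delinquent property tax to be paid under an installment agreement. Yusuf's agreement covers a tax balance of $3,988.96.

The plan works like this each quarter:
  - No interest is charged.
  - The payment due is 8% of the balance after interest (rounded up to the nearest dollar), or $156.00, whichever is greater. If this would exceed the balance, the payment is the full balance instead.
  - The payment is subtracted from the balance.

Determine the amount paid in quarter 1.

# | Opening | Payment | End bal
1 | $3,988.96 | $320.00 | $3,668.96

$320.00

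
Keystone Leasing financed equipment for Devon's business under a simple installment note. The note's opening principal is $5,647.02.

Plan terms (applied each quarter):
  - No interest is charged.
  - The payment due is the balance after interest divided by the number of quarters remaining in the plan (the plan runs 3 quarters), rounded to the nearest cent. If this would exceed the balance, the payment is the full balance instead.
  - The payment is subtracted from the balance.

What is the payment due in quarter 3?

# | Opening | Payment | End bal
1 | $5,647.02 | $1,882.34 | $3,764.68
2 | $3,764.68 | $1,882.34 | $1,882.34
3 | $1,882.34 | $1,882.34 | $0.00

$1,882.34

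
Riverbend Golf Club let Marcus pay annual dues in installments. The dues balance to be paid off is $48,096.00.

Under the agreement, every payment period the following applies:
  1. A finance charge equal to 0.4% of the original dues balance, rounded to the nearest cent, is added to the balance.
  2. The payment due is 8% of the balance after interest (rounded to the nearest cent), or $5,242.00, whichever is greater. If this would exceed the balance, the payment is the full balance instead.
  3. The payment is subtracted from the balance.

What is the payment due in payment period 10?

$2,841.80

Payment period 1: opening $48,096.00; interest $192.38 → $48,288.38; payment $5,242.00; balance $43,046.38
Payment period 2: opening $43,046.38; interest $192.38 → $43,238.76; payment $5,242.00; balance $37,996.76
Payment period 3: opening $37,996.76; interest $192.38 → $38,189.14; payment $5,242.00; balance $32,947.14
Payment period 4: opening $32,947.14; interest $192.38 → $33,139.52; payment $5,242.00; balance $27,897.52
Payment period 5: opening $27,897.52; interest $192.38 → $28,089.90; payment $5,242.00; balance $22,847.90
Payment period 6: opening $22,847.90; interest $192.38 → $23,040.28; payment $5,242.00; balance $17,798.28
Payment period 7: opening $17,798.28; interest $192.38 → $17,990.66; payment $5,242.00; balance $12,748.66
Payment period 8: opening $12,748.66; interest $192.38 → $12,941.04; payment $5,242.00; balance $7,699.04
Payment period 9: opening $7,699.04; interest $192.38 → $7,891.42; payment $5,242.00; balance $2,649.42
Payment period 10: opening $2,649.42; interest $192.38 → $2,841.80; payment $2,841.80; balance $0.00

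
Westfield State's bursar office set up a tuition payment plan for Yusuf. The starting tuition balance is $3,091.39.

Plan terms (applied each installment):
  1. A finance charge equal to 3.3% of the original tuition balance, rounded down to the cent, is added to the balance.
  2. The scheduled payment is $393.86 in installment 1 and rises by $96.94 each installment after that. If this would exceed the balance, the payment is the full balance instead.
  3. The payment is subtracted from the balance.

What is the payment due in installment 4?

$684.68

Installment 1: opening $3,091.39; interest $102.01 → $3,193.40; payment $393.86; balance $2,799.54
Installment 2: opening $2,799.54; interest $102.01 → $2,901.55; payment $490.80; balance $2,410.75
Installment 3: opening $2,410.75; interest $102.01 → $2,512.76; payment $587.74; balance $1,925.02
Installment 4: opening $1,925.02; interest $102.01 → $2,027.03; payment $684.68; balance $1,342.35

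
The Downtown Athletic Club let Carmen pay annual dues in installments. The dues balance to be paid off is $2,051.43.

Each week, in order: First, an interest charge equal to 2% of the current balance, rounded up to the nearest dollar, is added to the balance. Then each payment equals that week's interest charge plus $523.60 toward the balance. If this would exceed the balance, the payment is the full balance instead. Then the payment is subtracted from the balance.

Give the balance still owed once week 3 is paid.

# | Opening | Interest | Payment | End bal
1 | $2,051.43 | $42.00 | $565.60 | $1,527.83
2 | $1,527.83 | $31.00 | $554.60 | $1,004.23
3 | $1,004.23 | $21.00 | $544.60 | $480.63

$480.63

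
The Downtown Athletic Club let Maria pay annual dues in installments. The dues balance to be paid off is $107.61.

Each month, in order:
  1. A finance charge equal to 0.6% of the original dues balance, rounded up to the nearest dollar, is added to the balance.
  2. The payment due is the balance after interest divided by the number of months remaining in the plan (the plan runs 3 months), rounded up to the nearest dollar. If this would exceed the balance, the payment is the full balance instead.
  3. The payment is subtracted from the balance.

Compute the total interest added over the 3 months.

$3.00

Month 1: opening $107.61; interest $1.00 → $108.61; payment $37.00; balance $71.61
Month 2: opening $71.61; interest $1.00 → $72.61; payment $37.00; balance $35.61
Month 3: opening $35.61; interest $1.00 → $36.61; payment $36.61; balance $0.00
Total interest: $1.00 + $1.00 + $1.00 = $3.00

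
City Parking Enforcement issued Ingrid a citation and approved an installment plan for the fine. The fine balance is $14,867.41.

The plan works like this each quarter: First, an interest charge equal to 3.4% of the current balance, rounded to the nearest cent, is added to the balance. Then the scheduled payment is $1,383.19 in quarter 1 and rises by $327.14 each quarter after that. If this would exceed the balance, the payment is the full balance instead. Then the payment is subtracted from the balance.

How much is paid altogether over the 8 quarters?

Quarter 1: $14,867.41 +$505.49 interest = $15,372.90; pay $1,383.19 → $13,989.71
Quarter 2: $13,989.71 +$475.65 interest = $14,465.36; pay $1,710.33 → $12,755.03
Quarter 3: $12,755.03 +$433.67 interest = $13,188.70; pay $2,037.47 → $11,151.23
Quarter 4: $11,151.23 +$379.14 interest = $11,530.37; pay $2,364.61 → $9,165.76
Quarter 5: $9,165.76 +$311.64 interest = $9,477.40; pay $2,691.75 → $6,785.65
Quarter 6: $6,785.65 +$230.71 interest = $7,016.36; pay $3,018.89 → $3,997.47
Quarter 7: $3,997.47 +$135.91 interest = $4,133.38; pay $3,346.03 → $787.35
Quarter 8: $787.35 +$26.77 interest = $814.12; pay $814.12 → $0.00
Total paid: $17,366.39

$17,366.39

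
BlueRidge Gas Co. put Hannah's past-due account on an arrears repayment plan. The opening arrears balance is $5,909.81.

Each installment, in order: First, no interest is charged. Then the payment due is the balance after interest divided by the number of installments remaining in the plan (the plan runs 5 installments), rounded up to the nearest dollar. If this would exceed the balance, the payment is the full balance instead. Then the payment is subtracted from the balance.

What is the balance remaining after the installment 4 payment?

# | Opening | Payment | End bal
1 | $5,909.81 | $1,182.00 | $4,727.81
2 | $4,727.81 | $1,182.00 | $3,545.81
3 | $3,545.81 | $1,182.00 | $2,363.81
4 | $2,363.81 | $1,182.00 | $1,181.81

$1,181.81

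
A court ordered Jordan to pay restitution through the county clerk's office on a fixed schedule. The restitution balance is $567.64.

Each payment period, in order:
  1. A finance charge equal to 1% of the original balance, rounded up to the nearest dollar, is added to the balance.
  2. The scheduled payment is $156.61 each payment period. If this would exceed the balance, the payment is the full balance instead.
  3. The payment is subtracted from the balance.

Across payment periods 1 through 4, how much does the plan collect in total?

Payment period 1: opening $567.64; interest $6.00 → $573.64; payment $156.61; balance $417.03
Payment period 2: opening $417.03; interest $6.00 → $423.03; payment $156.61; balance $266.42
Payment period 3: opening $266.42; interest $6.00 → $272.42; payment $156.61; balance $115.81
Payment period 4: opening $115.81; interest $6.00 → $121.81; payment $121.81; balance $0.00
Total paid: $591.64

$591.64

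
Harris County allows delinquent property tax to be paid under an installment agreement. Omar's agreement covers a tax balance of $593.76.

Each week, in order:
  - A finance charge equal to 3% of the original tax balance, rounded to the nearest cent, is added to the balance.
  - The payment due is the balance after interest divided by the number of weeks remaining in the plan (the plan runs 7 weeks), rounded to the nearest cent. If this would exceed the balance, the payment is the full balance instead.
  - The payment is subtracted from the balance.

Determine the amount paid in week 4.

$98.35

# | Opening | Interest | Payment | End bal
1 | $593.76 | $17.81 | $87.37 | $524.20
2 | $524.20 | $17.81 | $90.34 | $451.67
3 | $451.67 | $17.81 | $93.90 | $375.58
4 | $375.58 | $17.81 | $98.35 | $295.04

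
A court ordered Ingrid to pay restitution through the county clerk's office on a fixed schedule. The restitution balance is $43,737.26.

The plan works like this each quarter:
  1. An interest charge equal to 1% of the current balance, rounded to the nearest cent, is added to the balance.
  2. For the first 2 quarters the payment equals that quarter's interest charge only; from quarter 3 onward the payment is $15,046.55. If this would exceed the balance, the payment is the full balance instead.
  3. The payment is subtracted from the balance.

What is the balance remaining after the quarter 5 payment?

# | Opening | Interest | Payment | End bal
1 | $43,737.26 | $437.37 | $437.37 | $43,737.26
2 | $43,737.26 | $437.37 | $437.37 | $43,737.26
3 | $43,737.26 | $437.37 | $15,046.55 | $29,128.08
4 | $29,128.08 | $291.28 | $15,046.55 | $14,372.81
5 | $14,372.81 | $143.73 | $14,516.54 | $0.00

$0.00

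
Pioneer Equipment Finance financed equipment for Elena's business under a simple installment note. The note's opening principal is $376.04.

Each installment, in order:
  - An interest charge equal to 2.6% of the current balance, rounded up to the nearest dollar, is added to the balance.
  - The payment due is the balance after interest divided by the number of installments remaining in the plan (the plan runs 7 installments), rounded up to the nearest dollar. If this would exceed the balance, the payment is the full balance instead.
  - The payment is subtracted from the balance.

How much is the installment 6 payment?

Installment 1: $376.04 +$10.00 interest = $386.04; pay $56.00 → $330.04
Installment 2: $330.04 +$9.00 interest = $339.04; pay $57.00 → $282.04
Installment 3: $282.04 +$8.00 interest = $290.04; pay $59.00 → $231.04
Installment 4: $231.04 +$7.00 interest = $238.04; pay $60.00 → $178.04
Installment 5: $178.04 +$5.00 interest = $183.04; pay $62.00 → $121.04
Installment 6: $121.04 +$4.00 interest = $125.04; pay $63.00 → $62.04

$63.00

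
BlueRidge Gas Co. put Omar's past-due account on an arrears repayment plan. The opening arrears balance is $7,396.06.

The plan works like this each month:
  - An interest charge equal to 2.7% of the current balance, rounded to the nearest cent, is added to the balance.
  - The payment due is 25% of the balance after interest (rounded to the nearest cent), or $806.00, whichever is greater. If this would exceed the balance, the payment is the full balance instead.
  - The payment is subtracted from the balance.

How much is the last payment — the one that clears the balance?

Month 1: $7,396.06 +$199.69 interest = $7,595.75; pay $1,898.94 → $5,696.81
Month 2: $5,696.81 +$153.81 interest = $5,850.62; pay $1,462.66 → $4,387.96
Month 3: $4,387.96 +$118.47 interest = $4,506.43; pay $1,126.61 → $3,379.82
Month 4: $3,379.82 +$91.26 interest = $3,471.08; pay $867.77 → $2,603.31
Month 5: $2,603.31 +$70.29 interest = $2,673.60; pay $806.00 → $1,867.60
Month 6: $1,867.60 +$50.43 interest = $1,918.03; pay $806.00 → $1,112.03
Month 7: $1,112.03 +$30.02 interest = $1,142.05; pay $806.00 → $336.05
Month 8: $336.05 +$9.07 interest = $345.12; pay $345.12 → $0.00

$345.12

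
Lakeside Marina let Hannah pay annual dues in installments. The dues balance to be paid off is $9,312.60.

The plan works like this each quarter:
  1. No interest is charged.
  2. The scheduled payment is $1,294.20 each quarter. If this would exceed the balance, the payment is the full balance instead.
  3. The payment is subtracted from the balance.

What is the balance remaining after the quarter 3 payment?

$5,430.00

Quarter 1: opening $9,312.60; payment $1,294.20; balance $8,018.40
Quarter 2: opening $8,018.40; payment $1,294.20; balance $6,724.20
Quarter 3: opening $6,724.20; payment $1,294.20; balance $5,430.00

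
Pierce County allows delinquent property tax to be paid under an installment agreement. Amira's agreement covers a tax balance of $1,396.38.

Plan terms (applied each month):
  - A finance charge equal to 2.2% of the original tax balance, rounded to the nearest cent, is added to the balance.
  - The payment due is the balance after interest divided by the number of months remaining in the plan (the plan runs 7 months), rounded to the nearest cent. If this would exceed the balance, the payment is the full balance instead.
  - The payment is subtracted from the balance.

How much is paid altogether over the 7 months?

$1,611.42

Month 1: opening $1,396.38; interest $30.72 → $1,427.10; payment $203.87; balance $1,223.23
Month 2: opening $1,223.23; interest $30.72 → $1,253.95; payment $208.99; balance $1,044.96
Month 3: opening $1,044.96; interest $30.72 → $1,075.68; payment $215.14; balance $860.54
Month 4: opening $860.54; interest $30.72 → $891.26; payment $222.82; balance $668.44
Month 5: opening $668.44; interest $30.72 → $699.16; payment $233.05; balance $466.11
Month 6: opening $466.11; interest $30.72 → $496.83; payment $248.42; balance $248.41
Month 7: opening $248.41; interest $30.72 → $279.13; payment $279.13; balance $0.00
Total paid: $1,611.42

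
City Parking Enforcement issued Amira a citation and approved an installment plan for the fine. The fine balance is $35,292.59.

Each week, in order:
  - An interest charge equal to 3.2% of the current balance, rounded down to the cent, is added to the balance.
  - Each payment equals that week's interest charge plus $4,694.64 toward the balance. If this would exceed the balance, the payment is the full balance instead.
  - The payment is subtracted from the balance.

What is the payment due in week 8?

Week 1: opening $35,292.59; interest $1,129.36 → $36,421.95; payment $5,824.00; balance $30,597.95
Week 2: opening $30,597.95; interest $979.13 → $31,577.08; payment $5,673.77; balance $25,903.31
Week 3: opening $25,903.31; interest $828.90 → $26,732.21; payment $5,523.54; balance $21,208.67
Week 4: opening $21,208.67; interest $678.67 → $21,887.34; payment $5,373.31; balance $16,514.03
Week 5: opening $16,514.03; interest $528.44 → $17,042.47; payment $5,223.08; balance $11,819.39
Week 6: opening $11,819.39; interest $378.22 → $12,197.61; payment $5,072.86; balance $7,124.75
Week 7: opening $7,124.75; interest $227.99 → $7,352.74; payment $4,922.63; balance $2,430.11
Week 8: opening $2,430.11; interest $77.76 → $2,507.87; payment $2,507.87; balance $0.00

$2,507.87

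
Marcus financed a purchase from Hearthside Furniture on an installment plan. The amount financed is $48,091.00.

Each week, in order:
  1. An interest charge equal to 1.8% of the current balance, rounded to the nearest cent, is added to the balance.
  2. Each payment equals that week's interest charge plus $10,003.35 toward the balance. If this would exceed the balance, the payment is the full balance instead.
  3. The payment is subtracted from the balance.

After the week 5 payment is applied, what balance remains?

$0.00

Week 1: $48,091.00 +$865.64 interest = $48,956.64; pay $10,868.99 → $38,087.65
Week 2: $38,087.65 +$685.58 interest = $38,773.23; pay $10,688.93 → $28,084.30
Week 3: $28,084.30 +$505.52 interest = $28,589.82; pay $10,508.87 → $18,080.95
Week 4: $18,080.95 +$325.46 interest = $18,406.41; pay $10,328.81 → $8,077.60
Week 5: $8,077.60 +$145.40 interest = $8,223.00; pay $8,223.00 → $0.00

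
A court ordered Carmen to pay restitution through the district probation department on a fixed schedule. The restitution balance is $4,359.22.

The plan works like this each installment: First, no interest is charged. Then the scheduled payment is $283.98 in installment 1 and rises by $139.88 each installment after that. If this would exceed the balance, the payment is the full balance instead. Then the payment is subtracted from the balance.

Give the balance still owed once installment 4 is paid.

$2,384.02

Installment 1: $4,359.22 − $283.98 → $4,075.24
Installment 2: $4,075.24 − $423.86 → $3,651.38
Installment 3: $3,651.38 − $563.74 → $3,087.64
Installment 4: $3,087.64 − $703.62 → $2,384.02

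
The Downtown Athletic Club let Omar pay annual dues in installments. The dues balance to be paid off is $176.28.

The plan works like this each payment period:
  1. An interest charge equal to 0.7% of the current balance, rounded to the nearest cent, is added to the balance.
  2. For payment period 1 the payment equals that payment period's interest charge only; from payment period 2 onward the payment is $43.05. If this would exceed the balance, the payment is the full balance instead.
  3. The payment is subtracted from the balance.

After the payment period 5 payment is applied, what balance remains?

Payment period 1: $176.28 +$1.23 interest = $177.51; pay $1.23 → $176.28
Payment period 2: $176.28 +$1.23 interest = $177.51; pay $43.05 → $134.46
Payment period 3: $134.46 +$0.94 interest = $135.40; pay $43.05 → $92.35
Payment period 4: $92.35 +$0.65 interest = $93.00; pay $43.05 → $49.95
Payment period 5: $49.95 +$0.35 interest = $50.30; pay $43.05 → $7.25

$7.25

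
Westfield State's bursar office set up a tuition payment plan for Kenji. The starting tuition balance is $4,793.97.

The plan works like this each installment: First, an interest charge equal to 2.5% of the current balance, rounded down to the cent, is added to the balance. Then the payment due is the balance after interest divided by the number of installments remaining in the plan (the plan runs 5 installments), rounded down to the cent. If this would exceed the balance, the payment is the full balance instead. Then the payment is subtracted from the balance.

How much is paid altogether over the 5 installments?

Installment 1: opening $4,793.97; interest $119.84 → $4,913.81; payment $982.76; balance $3,931.05
Installment 2: opening $3,931.05; interest $98.27 → $4,029.32; payment $1,007.33; balance $3,021.99
Installment 3: opening $3,021.99; interest $75.54 → $3,097.53; payment $1,032.51; balance $2,065.02
Installment 4: opening $2,065.02; interest $51.62 → $2,116.64; payment $1,058.32; balance $1,058.32
Installment 5: opening $1,058.32; interest $26.45 → $1,084.77; payment $1,084.77; balance $0.00
Total paid: $5,165.69

$5,165.69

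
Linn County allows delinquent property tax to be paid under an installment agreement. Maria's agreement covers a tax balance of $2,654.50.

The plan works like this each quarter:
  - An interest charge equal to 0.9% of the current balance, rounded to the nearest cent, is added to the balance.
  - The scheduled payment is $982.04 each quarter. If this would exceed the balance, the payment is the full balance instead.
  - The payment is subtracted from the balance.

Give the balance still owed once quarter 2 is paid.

Quarter 1: opening $2,654.50; interest $23.89 → $2,678.39; payment $982.04; balance $1,696.35
Quarter 2: opening $1,696.35; interest $15.27 → $1,711.62; payment $982.04; balance $729.58

$729.58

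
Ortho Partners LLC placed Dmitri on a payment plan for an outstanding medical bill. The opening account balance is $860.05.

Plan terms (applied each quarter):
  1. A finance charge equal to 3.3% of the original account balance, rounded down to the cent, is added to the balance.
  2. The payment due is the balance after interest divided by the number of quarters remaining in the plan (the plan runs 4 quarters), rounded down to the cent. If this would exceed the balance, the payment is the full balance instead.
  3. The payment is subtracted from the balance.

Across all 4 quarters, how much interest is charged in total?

$113.52

# | Opening | Interest | Payment | End bal
1 | $860.05 | $28.38 | $222.10 | $666.33
2 | $666.33 | $28.38 | $231.57 | $463.14
3 | $463.14 | $28.38 | $245.76 | $245.76
4 | $245.76 | $28.38 | $274.14 | $0.00
Total interest: $28.38 + $28.38 + $28.38 + $28.38 = $113.52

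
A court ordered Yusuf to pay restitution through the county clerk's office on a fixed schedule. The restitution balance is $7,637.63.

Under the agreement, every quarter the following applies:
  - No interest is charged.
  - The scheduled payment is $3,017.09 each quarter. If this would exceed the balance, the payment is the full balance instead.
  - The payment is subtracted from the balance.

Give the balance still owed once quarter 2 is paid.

Quarter 1: opening $7,637.63; payment $3,017.09; balance $4,620.54
Quarter 2: opening $4,620.54; payment $3,017.09; balance $1,603.45

$1,603.45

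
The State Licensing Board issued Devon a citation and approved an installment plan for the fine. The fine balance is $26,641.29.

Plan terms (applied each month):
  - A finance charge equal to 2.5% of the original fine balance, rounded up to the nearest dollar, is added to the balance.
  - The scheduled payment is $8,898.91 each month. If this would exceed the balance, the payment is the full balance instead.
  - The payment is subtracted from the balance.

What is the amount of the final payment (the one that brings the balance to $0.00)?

$2,612.56

# | Opening | Interest | Payment | End bal
1 | $26,641.29 | $667.00 | $8,898.91 | $18,409.38
2 | $18,409.38 | $667.00 | $8,898.91 | $10,177.47
3 | $10,177.47 | $667.00 | $8,898.91 | $1,945.56
4 | $1,945.56 | $667.00 | $2,612.56 | $0.00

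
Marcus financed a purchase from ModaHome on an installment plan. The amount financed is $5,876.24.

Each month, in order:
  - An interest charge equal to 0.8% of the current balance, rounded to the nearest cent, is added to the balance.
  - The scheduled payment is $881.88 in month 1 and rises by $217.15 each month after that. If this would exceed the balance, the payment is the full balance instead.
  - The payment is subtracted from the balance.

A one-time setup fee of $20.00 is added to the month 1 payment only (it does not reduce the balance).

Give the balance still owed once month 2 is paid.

$3,982.67

Month 1: opening $5,876.24; interest $47.01 → $5,923.25; payment $881.88 (+ $20.00 fee); balance $5,041.37
Month 2: opening $5,041.37; interest $40.33 → $5,081.70; payment $1,099.03; balance $3,982.67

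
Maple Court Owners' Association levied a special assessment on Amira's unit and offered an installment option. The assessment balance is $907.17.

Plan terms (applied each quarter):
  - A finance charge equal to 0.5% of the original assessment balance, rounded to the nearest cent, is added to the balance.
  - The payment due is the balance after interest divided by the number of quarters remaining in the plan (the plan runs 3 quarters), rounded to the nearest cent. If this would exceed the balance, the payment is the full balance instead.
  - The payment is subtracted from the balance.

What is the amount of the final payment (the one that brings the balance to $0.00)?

Quarter 1: opening $907.17; interest $4.54 → $911.71; payment $303.90; balance $607.81
Quarter 2: opening $607.81; interest $4.54 → $612.35; payment $306.18; balance $306.17
Quarter 3: opening $306.17; interest $4.54 → $310.71; payment $310.71; balance $0.00

$310.71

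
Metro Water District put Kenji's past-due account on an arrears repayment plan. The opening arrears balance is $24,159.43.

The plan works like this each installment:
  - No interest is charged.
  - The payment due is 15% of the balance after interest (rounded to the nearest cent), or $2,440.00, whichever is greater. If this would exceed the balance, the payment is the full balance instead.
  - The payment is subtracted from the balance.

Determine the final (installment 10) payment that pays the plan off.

$196.91

# | Opening | Payment | End bal
1 | $24,159.43 | $3,623.91 | $20,535.52
2 | $20,535.52 | $3,080.33 | $17,455.19
3 | $17,455.19 | $2,618.28 | $14,836.91
4 | $14,836.91 | $2,440.00 | $12,396.91
5 | $12,396.91 | $2,440.00 | $9,956.91
6 | $9,956.91 | $2,440.00 | $7,516.91
7 | $7,516.91 | $2,440.00 | $5,076.91
8 | $5,076.91 | $2,440.00 | $2,636.91
9 | $2,636.91 | $2,440.00 | $196.91
10 | $196.91 | $196.91 | $0.00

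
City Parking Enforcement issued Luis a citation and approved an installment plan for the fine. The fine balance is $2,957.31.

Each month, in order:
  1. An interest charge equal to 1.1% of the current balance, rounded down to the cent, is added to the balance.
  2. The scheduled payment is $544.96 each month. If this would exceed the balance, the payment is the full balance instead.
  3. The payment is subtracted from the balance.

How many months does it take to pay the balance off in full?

6

Month 1: opening $2,957.31; interest $32.53 → $2,989.84; payment $544.96; balance $2,444.88
Month 2: opening $2,444.88; interest $26.89 → $2,471.77; payment $544.96; balance $1,926.81
Month 3: opening $1,926.81; interest $21.19 → $1,948.00; payment $544.96; balance $1,403.04
Month 4: opening $1,403.04; interest $15.43 → $1,418.47; payment $544.96; balance $873.51
Month 5: opening $873.51; interest $9.60 → $883.11; payment $544.96; balance $338.15
Month 6: opening $338.15; interest $3.71 → $341.86; payment $341.86; balance $0.00
Balance reaches $0.00 in month 6.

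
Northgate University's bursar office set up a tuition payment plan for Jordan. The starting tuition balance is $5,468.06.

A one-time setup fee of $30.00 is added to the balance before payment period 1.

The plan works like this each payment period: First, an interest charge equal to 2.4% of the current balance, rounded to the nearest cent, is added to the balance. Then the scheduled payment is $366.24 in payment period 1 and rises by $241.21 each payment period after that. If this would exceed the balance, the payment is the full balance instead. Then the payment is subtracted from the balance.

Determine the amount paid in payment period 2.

Payment period 1: opening $5,498.06; interest $131.95 → $5,630.01; payment $366.24; balance $5,263.77
Payment period 2: opening $5,263.77; interest $126.33 → $5,390.10; payment $607.45; balance $4,782.65

$607.45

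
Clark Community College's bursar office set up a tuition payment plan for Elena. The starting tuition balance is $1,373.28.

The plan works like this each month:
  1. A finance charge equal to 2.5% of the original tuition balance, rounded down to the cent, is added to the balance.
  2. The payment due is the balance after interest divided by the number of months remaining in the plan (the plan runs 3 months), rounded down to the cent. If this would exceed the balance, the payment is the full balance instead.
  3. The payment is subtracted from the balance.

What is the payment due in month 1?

Month 1: opening $1,373.28; interest $34.33 → $1,407.61; payment $469.20; balance $938.41

$469.20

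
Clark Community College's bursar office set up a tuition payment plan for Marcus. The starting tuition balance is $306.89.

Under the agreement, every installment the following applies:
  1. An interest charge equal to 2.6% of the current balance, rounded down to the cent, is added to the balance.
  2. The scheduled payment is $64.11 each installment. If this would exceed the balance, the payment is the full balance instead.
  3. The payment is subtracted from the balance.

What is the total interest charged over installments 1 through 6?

Installment 1: $306.89 +$7.97 interest = $314.86; pay $64.11 → $250.75
Installment 2: $250.75 +$6.51 interest = $257.26; pay $64.11 → $193.15
Installment 3: $193.15 +$5.02 interest = $198.17; pay $64.11 → $134.06
Installment 4: $134.06 +$3.48 interest = $137.54; pay $64.11 → $73.43
Installment 5: $73.43 +$1.90 interest = $75.33; pay $64.11 → $11.22
Installment 6: $11.22 +$0.29 interest = $11.51; pay $11.51 → $0.00
Total interest: $7.97 + $6.51 + $5.02 + $3.48 + $1.90 + $0.29 = $25.17

$25.17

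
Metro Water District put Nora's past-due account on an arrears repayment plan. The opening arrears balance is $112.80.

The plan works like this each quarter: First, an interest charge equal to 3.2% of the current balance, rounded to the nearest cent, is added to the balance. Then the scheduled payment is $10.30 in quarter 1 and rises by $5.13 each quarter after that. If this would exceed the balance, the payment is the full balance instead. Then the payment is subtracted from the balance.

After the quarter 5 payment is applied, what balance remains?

Quarter 1: $112.80 +$3.61 interest = $116.41; pay $10.30 → $106.11
Quarter 2: $106.11 +$3.40 interest = $109.51; pay $15.43 → $94.08
Quarter 3: $94.08 +$3.01 interest = $97.09; pay $20.56 → $76.53
Quarter 4: $76.53 +$2.45 interest = $78.98; pay $25.69 → $53.29
Quarter 5: $53.29 +$1.71 interest = $55.00; pay $30.82 → $24.18

$24.18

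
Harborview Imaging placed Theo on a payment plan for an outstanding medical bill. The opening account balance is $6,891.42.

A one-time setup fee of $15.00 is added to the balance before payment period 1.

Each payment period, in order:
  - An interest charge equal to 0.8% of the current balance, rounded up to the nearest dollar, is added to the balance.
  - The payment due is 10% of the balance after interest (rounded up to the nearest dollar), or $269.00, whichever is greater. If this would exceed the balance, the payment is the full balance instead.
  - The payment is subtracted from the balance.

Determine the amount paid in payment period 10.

Payment period 1: opening $6,906.42; interest $56.00 → $6,962.42; payment $697.00; balance $6,265.42
Payment period 2: opening $6,265.42; interest $51.00 → $6,316.42; payment $632.00; balance $5,684.42
Payment period 3: opening $5,684.42; interest $46.00 → $5,730.42; payment $574.00; balance $5,156.42
Payment period 4: opening $5,156.42; interest $42.00 → $5,198.42; payment $520.00; balance $4,678.42
Payment period 5: opening $4,678.42; interest $38.00 → $4,716.42; payment $472.00; balance $4,244.42
Payment period 6: opening $4,244.42; interest $34.00 → $4,278.42; payment $428.00; balance $3,850.42
Payment period 7: opening $3,850.42; interest $31.00 → $3,881.42; payment $389.00; balance $3,492.42
Payment period 8: opening $3,492.42; interest $28.00 → $3,520.42; payment $353.00; balance $3,167.42
Payment period 9: opening $3,167.42; interest $26.00 → $3,193.42; payment $320.00; balance $2,873.42
Payment period 10: opening $2,873.42; interest $23.00 → $2,896.42; payment $290.00; balance $2,606.42

$290.00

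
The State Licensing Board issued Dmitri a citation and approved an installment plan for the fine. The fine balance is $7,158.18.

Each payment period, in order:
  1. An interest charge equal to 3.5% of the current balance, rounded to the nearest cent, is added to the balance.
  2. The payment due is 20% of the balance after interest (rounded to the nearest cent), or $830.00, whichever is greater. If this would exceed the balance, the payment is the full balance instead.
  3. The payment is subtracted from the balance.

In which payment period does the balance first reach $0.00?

9

Payment period 1: $7,158.18 +$250.54 interest = $7,408.72; pay $1,481.74 → $5,926.98
Payment period 2: $5,926.98 +$207.44 interest = $6,134.42; pay $1,226.88 → $4,907.54
Payment period 3: $4,907.54 +$171.76 interest = $5,079.30; pay $1,015.86 → $4,063.44
Payment period 4: $4,063.44 +$142.22 interest = $4,205.66; pay $841.13 → $3,364.53
Payment period 5: $3,364.53 +$117.76 interest = $3,482.29; pay $830.00 → $2,652.29
Payment period 6: $2,652.29 +$92.83 interest = $2,745.12; pay $830.00 → $1,915.12
Payment period 7: $1,915.12 +$67.03 interest = $1,982.15; pay $830.00 → $1,152.15
Payment period 8: $1,152.15 +$40.33 interest = $1,192.48; pay $830.00 → $362.48
Payment period 9: $362.48 +$12.69 interest = $375.17; pay $375.17 → $0.00
Balance reaches $0.00 in payment period 9.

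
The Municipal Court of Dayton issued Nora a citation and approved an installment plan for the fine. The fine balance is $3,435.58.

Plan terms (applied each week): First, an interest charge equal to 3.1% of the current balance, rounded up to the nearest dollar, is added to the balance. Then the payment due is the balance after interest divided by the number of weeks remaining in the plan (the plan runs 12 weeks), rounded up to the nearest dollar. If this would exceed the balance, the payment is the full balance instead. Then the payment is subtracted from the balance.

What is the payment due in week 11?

# | Opening | Interest | Payment | End bal
1 | $3,435.58 | $107.00 | $296.00 | $3,246.58
2 | $3,246.58 | $101.00 | $305.00 | $3,042.58
3 | $3,042.58 | $95.00 | $314.00 | $2,823.58
4 | $2,823.58 | $88.00 | $324.00 | $2,587.58
5 | $2,587.58 | $81.00 | $334.00 | $2,334.58
6 | $2,334.58 | $73.00 | $344.00 | $2,063.58
7 | $2,063.58 | $64.00 | $355.00 | $1,772.58
8 | $1,772.58 | $55.00 | $366.00 | $1,461.58
9 | $1,461.58 | $46.00 | $377.00 | $1,130.58
10 | $1,130.58 | $36.00 | $389.00 | $777.58
11 | $777.58 | $25.00 | $402.00 | $400.58

$402.00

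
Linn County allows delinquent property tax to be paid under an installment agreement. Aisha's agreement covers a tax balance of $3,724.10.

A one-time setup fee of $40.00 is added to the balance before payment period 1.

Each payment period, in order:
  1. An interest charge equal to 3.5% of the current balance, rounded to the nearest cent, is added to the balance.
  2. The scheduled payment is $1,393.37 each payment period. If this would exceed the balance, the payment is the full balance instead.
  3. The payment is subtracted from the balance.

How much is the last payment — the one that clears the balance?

$1,238.57

Payment period 1: opening $3,764.10; interest $131.74 → $3,895.84; payment $1,393.37; balance $2,502.47
Payment period 2: opening $2,502.47; interest $87.59 → $2,590.06; payment $1,393.37; balance $1,196.69
Payment period 3: opening $1,196.69; interest $41.88 → $1,238.57; payment $1,238.57; balance $0.00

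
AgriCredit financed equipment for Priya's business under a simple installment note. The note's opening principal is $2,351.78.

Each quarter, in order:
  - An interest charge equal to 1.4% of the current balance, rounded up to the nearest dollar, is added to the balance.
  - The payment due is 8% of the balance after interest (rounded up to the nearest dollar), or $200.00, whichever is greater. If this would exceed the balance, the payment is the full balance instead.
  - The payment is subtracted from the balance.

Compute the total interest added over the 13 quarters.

$242.00

Quarter 1: $2,351.78 +$33.00 interest = $2,384.78; pay $200.00 → $2,184.78
Quarter 2: $2,184.78 +$31.00 interest = $2,215.78; pay $200.00 → $2,015.78
Quarter 3: $2,015.78 +$29.00 interest = $2,044.78; pay $200.00 → $1,844.78
Quarter 4: $1,844.78 +$26.00 interest = $1,870.78; pay $200.00 → $1,670.78
Quarter 5: $1,670.78 +$24.00 interest = $1,694.78; pay $200.00 → $1,494.78
Quarter 6: $1,494.78 +$21.00 interest = $1,515.78; pay $200.00 → $1,315.78
Quarter 7: $1,315.78 +$19.00 interest = $1,334.78; pay $200.00 → $1,134.78
Quarter 8: $1,134.78 +$16.00 interest = $1,150.78; pay $200.00 → $950.78
Quarter 9: $950.78 +$14.00 interest = $964.78; pay $200.00 → $764.78
Quarter 10: $764.78 +$11.00 interest = $775.78; pay $200.00 → $575.78
Quarter 11: $575.78 +$9.00 interest = $584.78; pay $200.00 → $384.78
Quarter 12: $384.78 +$6.00 interest = $390.78; pay $200.00 → $190.78
Quarter 13: $190.78 +$3.00 interest = $193.78; pay $193.78 → $0.00
Total interest: $33.00 + $31.00 + $29.00 + $26.00 + $24.00 + $21.00 + $19.00 + $16.00 + $14.00 + $11.00 + $9.00 + $6.00 + $3.00 = $242.00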